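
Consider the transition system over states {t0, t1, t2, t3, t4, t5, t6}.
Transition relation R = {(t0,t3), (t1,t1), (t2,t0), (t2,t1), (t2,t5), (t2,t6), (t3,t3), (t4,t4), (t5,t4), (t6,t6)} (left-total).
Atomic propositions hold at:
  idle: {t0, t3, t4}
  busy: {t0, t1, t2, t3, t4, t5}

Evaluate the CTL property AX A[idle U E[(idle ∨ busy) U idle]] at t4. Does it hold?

Yes

Sat(idle ∨ busy) = {t0, t1, t2, t3, t4, t5}
E[(idle ∨ busy) U idle]: least fixpoint, start Z0 = Sat(idle) = {t0, t3, t4}, add states in Sat(idle ∨ busy) with some successor in Z. Z1 = {t0, t2, t3, t4, t5}; fixed.
Sat(E[(idle ∨ busy) U idle]) = {t0, t2, t3, t4, t5}
A[idle U E[(idle ∨ busy) U idle]]: least fixpoint, start Z0 = Sat(E[(idle ∨ busy) U idle]) = {t0, t2, t3, t4, t5}, add states in Sat(idle) with every successor in Z. Already a fixed point.
Sat(A[idle U E[(idle ∨ busy) U idle]]) = {t0, t2, t3, t4, t5}
Sat(AX A[idle U E[(idle ∨ busy) U idle]]) = {s : every successor in {t0, t2, t3, t4, t5}} = {t0, t3, t4, t5}
t4 ∈ Sat(AX A[idle U E[(idle ∨ busy) U idle]]) = {t0, t3, t4, t5}, so the formula holds at t4.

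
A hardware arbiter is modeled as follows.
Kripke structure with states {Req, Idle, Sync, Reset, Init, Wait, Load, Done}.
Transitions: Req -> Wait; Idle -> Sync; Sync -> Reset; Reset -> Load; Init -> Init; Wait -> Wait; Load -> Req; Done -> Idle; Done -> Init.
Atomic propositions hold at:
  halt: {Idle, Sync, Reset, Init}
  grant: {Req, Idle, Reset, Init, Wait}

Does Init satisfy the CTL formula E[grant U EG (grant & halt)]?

Sat(grant & halt) = {Idle, Reset, Init}
EG (grant & halt): greatest fixpoint, start Z0 = {Idle, Reset, Init}, keep only states in Sat with some successor in Z. Z1 = {Init}; fixed.
Sat(EG (grant & halt)) = {Init}
E[grant U EG (grant & halt)]: least fixpoint, start Z0 = Sat(EG (grant & halt)) = {Init}, add states in Sat(grant) with some successor in Z. Already a fixed point.
Sat(E[grant U EG (grant & halt)]) = {Init}
Init ∈ Sat(E[grant U EG (grant & halt)]) = {Init}, so the formula holds at Init.

Yes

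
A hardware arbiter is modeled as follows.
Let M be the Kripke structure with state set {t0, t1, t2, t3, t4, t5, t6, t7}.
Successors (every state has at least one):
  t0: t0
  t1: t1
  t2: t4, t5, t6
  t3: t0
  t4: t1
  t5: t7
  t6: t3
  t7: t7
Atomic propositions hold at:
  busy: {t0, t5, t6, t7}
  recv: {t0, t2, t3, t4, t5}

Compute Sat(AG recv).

{t0, t3}

AG recv: greatest fixpoint, start Z0 = {t0, t2, t3, t4, t5}, keep only states in Sat with every successor in Z. Z1 = {t0, t3}; fixed.
Sat(AG recv) = {t0, t3}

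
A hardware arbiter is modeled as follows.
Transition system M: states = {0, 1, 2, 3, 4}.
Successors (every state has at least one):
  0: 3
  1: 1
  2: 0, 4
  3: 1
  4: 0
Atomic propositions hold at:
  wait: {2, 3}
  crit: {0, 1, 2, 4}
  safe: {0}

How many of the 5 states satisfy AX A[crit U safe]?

2

A[crit U safe]: least fixpoint, start Z0 = Sat(safe) = {0}, add states in Sat(crit) with every successor in Z. Z1 = {0, 4}; Z2 = {0, 2, 4}; fixed.
Sat(A[crit U safe]) = {0, 2, 4}
Sat(AX A[crit U safe]) = {s : every successor in {0, 2, 4}} = {2, 4}
|Sat(AX A[crit U safe])| = |{2, 4}| = 2.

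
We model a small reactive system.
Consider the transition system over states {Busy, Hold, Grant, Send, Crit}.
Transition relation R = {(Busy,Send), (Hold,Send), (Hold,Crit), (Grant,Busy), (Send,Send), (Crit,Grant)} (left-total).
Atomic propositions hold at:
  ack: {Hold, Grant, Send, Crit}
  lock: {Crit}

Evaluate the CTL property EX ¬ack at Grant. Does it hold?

Yes

Sat(¬ack) = {Busy}
Sat(EX ¬ack) = {s : some successor in {Busy}} = {Grant}
Grant ∈ Sat(EX ¬ack) = {Grant}, so the formula holds at Grant.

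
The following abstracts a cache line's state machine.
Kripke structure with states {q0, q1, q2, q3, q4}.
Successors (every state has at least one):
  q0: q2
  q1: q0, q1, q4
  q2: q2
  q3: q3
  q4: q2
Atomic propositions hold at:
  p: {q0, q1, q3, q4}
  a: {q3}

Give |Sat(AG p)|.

AG p: greatest fixpoint, start Z0 = {q0, q1, q3, q4}, keep only states in Sat with every successor in Z. Z1 = {q1, q3}; Z2 = {q3}; fixed.
Sat(AG p) = {q3}
|Sat(AG p)| = |{q3}| = 1.

1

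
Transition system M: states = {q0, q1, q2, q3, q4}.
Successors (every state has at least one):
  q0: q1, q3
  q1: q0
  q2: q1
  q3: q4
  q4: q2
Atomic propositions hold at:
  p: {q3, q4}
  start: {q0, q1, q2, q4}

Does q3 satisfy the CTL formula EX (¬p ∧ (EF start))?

No

Sat(¬p) = {q0, q1, q2}
EF start: least fixpoint, start Z0 = {q0, q1, q2, q4}, add states with some successor in Z. Z1 = {q0, q1, q2, q3, q4}; fixed.
Sat(EF start) = {q0, q1, q2, q3, q4}
Sat(¬p ∧ (EF start)) = {q0, q1, q2}
Sat(EX (¬p ∧ (EF start))) = {s : some successor in {q0, q1, q2}} = {q0, q1, q2, q4}
q3 ∉ Sat(EX (¬p ∧ (EF start))) = {q0, q1, q2, q4}, so the formula does not hold at q3.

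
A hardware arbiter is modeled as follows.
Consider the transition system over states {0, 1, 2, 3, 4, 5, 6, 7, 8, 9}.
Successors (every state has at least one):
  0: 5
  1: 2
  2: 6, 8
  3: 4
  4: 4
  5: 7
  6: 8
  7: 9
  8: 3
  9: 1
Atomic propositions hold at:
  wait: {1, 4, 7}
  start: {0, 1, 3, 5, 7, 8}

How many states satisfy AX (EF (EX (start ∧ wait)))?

3

Sat(start ∧ wait) = {1, 7}
Sat(EX (start ∧ wait)) = {s : some successor in {1, 7}} = {5, 9}
EF (EX (start ∧ wait)): least fixpoint, start Z0 = {5, 9}, add states with some successor in Z. Z1 = {0, 5, 7, 9}; fixed.
Sat(EF (EX (start ∧ wait))) = {0, 5, 7, 9}
Sat(AX (EF (EX (start ∧ wait)))) = {s : every successor in {0, 5, 7, 9}} = {0, 5, 7}
|Sat(AX (EF (EX (start ∧ wait))))| = |{0, 5, 7}| = 3.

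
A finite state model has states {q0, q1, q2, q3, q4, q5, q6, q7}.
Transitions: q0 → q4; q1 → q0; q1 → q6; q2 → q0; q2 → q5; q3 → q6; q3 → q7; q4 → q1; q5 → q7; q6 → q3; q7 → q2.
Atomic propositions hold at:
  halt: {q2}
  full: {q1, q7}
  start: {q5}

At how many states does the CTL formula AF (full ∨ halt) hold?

6

Sat(full ∨ halt) = {q1, q2, q7}
AF (full ∨ halt): least fixpoint, start Z0 = {q1, q2, q7}, add states with every successor in Z. Z1 = {q1, q2, q4, q5, q7}; Z2 = {q0, q1, q2, q4, q5, q7}; fixed.
Sat(AF (full ∨ halt)) = {q0, q1, q2, q4, q5, q7}
|Sat(AF (full ∨ halt))| = |{q0, q1, q2, q4, q5, q7}| = 6.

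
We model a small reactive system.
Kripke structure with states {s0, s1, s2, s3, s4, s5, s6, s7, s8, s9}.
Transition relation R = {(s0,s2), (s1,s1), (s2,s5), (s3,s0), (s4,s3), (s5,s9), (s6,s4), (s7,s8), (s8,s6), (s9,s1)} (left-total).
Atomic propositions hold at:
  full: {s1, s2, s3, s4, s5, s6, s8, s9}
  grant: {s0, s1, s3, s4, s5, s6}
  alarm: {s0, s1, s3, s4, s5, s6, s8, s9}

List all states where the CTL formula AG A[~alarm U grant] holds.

Sat(~alarm) = {s2, s7}
A[~alarm U grant]: least fixpoint, start Z0 = Sat(grant) = {s0, s1, s3, s4, s5, s6}, add states in Sat(~alarm) with every successor in Z. Z1 = {s0, s1, s2, s3, s4, s5, s6}; fixed.
Sat(A[~alarm U grant]) = {s0, s1, s2, s3, s4, s5, s6}
AG A[~alarm U grant]: greatest fixpoint, start Z0 = {s0, s1, s2, s3, s4, s5, s6}, keep only states in Sat with every successor in Z. Z1 = {s0, s1, s2, s3, s4, s6}; Z2 = {s0, s1, s3, s4, s6}; Z3 = {s1, s3, s4, s6}; Z4 = {s1, s4, s6}; Z5 = {s1, s6}; Z6 = {s1}; fixed.
Sat(AG A[~alarm U grant]) = {s1}

{s1}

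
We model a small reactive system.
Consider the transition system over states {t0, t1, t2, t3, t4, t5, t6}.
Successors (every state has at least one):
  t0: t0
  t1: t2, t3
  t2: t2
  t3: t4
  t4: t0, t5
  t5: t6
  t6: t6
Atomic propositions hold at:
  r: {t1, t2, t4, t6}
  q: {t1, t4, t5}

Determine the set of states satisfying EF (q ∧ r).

{t1, t3, t4}

Sat(q ∧ r) = {t1, t4}
EF (q ∧ r): least fixpoint, start Z0 = {t1, t4}, add states with some successor in Z. Z1 = {t1, t3, t4}; fixed.
Sat(EF (q ∧ r)) = {t1, t3, t4}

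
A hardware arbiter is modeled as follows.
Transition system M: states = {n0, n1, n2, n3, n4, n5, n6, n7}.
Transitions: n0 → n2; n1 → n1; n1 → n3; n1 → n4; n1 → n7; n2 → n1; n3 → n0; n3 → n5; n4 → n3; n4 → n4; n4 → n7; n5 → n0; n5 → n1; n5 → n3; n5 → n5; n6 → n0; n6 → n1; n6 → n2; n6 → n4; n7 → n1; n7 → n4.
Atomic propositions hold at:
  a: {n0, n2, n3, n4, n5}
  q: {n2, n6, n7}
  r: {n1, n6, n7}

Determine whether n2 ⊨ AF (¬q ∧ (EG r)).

Yes

Sat(¬q) = {n0, n1, n3, n4, n5}
EG r: greatest fixpoint, start Z0 = {n1, n6, n7}, keep only states in Sat with some successor in Z. Already a fixed point.
Sat(EG r) = {n1, n6, n7}
Sat(¬q ∧ (EG r)) = {n1}
AF (¬q ∧ (EG r)): least fixpoint, start Z0 = {n1}, add states with every successor in Z. Z1 = {n1, n2}; Z2 = {n0, n1, n2}; fixed.
Sat(AF (¬q ∧ (EG r))) = {n0, n1, n2}
n2 ∈ Sat(AF (¬q ∧ (EG r))) = {n0, n1, n2}, so the formula holds at n2.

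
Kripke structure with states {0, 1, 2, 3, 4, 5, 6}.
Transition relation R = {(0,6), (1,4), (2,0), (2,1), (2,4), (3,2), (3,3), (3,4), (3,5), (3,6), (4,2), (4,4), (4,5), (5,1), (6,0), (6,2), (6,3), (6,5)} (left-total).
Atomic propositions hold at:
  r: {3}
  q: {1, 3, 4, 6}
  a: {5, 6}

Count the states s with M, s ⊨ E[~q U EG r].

Sat(~q) = {0, 2, 5}
EG r: greatest fixpoint, start Z0 = {3}, keep only states in Sat with some successor in Z. Already a fixed point.
Sat(EG r) = {3}
E[~q U EG r]: least fixpoint, start Z0 = Sat(EG r) = {3}, add states in Sat(~q) with some successor in Z. Already a fixed point.
Sat(E[~q U EG r]) = {3}
|Sat(E[~q U EG r])| = |{3}| = 1.

1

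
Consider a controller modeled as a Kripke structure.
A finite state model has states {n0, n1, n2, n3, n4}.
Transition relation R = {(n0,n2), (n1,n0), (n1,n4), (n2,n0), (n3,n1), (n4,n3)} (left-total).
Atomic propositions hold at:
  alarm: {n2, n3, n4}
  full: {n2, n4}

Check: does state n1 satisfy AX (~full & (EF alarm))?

Sat(~full) = {n0, n1, n3}
EF alarm: least fixpoint, start Z0 = {n2, n3, n4}, add states with some successor in Z. Z1 = {n0, n1, n2, n3, n4}; fixed.
Sat(EF alarm) = {n0, n1, n2, n3, n4}
Sat(~full & (EF alarm)) = {n0, n1, n3}
Sat(AX (~full & (EF alarm))) = {s : every successor in {n0, n1, n3}} = {n2, n3, n4}
n1 ∉ Sat(AX (~full & (EF alarm))) = {n2, n3, n4}, so the formula does not hold at n1.

No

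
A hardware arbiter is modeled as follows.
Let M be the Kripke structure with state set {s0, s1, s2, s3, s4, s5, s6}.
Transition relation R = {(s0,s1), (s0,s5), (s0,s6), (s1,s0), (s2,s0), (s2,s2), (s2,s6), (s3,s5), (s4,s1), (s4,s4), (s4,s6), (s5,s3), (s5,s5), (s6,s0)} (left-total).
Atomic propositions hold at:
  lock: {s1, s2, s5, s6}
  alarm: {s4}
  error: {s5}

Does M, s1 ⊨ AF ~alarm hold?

Sat(~alarm) = {s0, s1, s2, s3, s5, s6}
AF ~alarm: least fixpoint, start Z0 = {s0, s1, s2, s3, s5, s6}, add states with every successor in Z. Already a fixed point.
Sat(AF ~alarm) = {s0, s1, s2, s3, s5, s6}
s1 ∈ Sat(AF ~alarm) = {s0, s1, s2, s3, s5, s6}, so the formula holds at s1.

Yes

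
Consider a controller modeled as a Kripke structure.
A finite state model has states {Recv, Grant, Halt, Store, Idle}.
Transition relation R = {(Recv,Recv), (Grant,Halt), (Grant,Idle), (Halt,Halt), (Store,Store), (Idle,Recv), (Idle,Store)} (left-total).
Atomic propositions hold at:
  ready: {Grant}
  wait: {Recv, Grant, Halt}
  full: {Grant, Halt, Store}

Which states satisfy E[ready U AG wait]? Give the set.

AG wait: greatest fixpoint, start Z0 = {Recv, Grant, Halt}, keep only states in Sat with every successor in Z. Z1 = {Recv, Halt}; fixed.
Sat(AG wait) = {Recv, Halt}
E[ready U AG wait]: least fixpoint, start Z0 = Sat(AG wait) = {Recv, Halt}, add states in Sat(ready) with some successor in Z. Z1 = {Recv, Grant, Halt}; fixed.
Sat(E[ready U AG wait]) = {Recv, Grant, Halt}

{Recv, Grant, Halt}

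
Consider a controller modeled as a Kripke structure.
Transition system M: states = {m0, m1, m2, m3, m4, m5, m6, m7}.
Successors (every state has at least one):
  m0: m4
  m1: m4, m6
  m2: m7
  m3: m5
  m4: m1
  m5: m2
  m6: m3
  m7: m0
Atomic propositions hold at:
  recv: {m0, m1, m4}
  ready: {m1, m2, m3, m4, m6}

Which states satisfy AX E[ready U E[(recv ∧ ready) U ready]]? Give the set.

{m0, m1, m4, m5, m6}

Sat(recv ∧ ready) = {m1, m4}
E[(recv ∧ ready) U ready]: least fixpoint, start Z0 = Sat(ready) = {m1, m2, m3, m4, m6}, add states in Sat(recv ∧ ready) with some successor in Z. Already a fixed point.
Sat(E[(recv ∧ ready) U ready]) = {m1, m2, m3, m4, m6}
E[ready U E[(recv ∧ ready) U ready]]: least fixpoint, start Z0 = Sat(E[(recv ∧ ready) U ready]) = {m1, m2, m3, m4, m6}, add states in Sat(ready) with some successor in Z. Already a fixed point.
Sat(E[ready U E[(recv ∧ ready) U ready]]) = {m1, m2, m3, m4, m6}
Sat(AX E[ready U E[(recv ∧ ready) U ready]]) = {s : every successor in {m1, m2, m3, m4, m6}} = {m0, m1, m4, m5, m6}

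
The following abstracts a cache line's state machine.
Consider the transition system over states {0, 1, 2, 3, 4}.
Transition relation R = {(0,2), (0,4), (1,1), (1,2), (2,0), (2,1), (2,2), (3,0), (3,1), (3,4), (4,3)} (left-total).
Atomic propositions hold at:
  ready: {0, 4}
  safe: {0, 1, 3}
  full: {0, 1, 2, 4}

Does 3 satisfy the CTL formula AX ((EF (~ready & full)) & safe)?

No

Sat(~ready) = {1, 2, 3}
Sat(~ready & full) = {1, 2}
EF (~ready & full): least fixpoint, start Z0 = {1, 2}, add states with some successor in Z. Z1 = {0, 1, 2, 3}; Z2 = {0, 1, 2, 3, 4}; fixed.
Sat(EF (~ready & full)) = {0, 1, 2, 3, 4}
Sat((EF (~ready & full)) & safe) = {0, 1, 3}
Sat(AX ((EF (~ready & full)) & safe)) = {s : every successor in {0, 1, 3}} = {4}
3 ∉ Sat(AX ((EF (~ready & full)) & safe)) = {4}, so the formula does not hold at 3.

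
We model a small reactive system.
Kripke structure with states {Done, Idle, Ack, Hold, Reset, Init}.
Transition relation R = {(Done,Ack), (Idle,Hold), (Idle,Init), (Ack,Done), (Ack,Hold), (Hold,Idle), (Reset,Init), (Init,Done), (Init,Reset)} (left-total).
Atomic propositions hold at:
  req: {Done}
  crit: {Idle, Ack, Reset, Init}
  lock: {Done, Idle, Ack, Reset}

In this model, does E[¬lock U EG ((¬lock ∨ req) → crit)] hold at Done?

Sat(¬lock) = {Hold, Init}
Sat(¬lock ∨ req) = {Done, Hold, Init}
Sat((¬lock ∨ req) → crit) = {Idle, Ack, Reset, Init}
EG ((¬lock ∨ req) → crit): greatest fixpoint, start Z0 = {Idle, Ack, Reset, Init}, keep only states in Sat with some successor in Z. Z1 = {Idle, Reset, Init}; fixed.
Sat(EG ((¬lock ∨ req) → crit)) = {Idle, Reset, Init}
E[¬lock U EG ((¬lock ∨ req) → crit)]: least fixpoint, start Z0 = Sat(EG ((¬lock ∨ req) → crit)) = {Idle, Reset, Init}, add states in Sat(¬lock) with some successor in Z. Z1 = {Idle, Hold, Reset, Init}; fixed.
Sat(E[¬lock U EG ((¬lock ∨ req) → crit)]) = {Idle, Hold, Reset, Init}
Done ∉ Sat(E[¬lock U EG ((¬lock ∨ req) → crit)]) = {Idle, Hold, Reset, Init}, so the formula does not hold at Done.

No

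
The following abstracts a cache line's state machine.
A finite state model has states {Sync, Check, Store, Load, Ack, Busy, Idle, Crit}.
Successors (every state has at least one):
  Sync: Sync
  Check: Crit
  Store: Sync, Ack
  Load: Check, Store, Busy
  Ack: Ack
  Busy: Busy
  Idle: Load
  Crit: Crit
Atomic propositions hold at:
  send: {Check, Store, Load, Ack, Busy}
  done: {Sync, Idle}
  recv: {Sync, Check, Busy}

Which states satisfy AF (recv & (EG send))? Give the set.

EG send: greatest fixpoint, start Z0 = {Check, Store, Load, Ack, Busy}, keep only states in Sat with some successor in Z. Z1 = {Store, Load, Ack, Busy}; fixed.
Sat(EG send) = {Store, Load, Ack, Busy}
Sat(recv & (EG send)) = {Busy}
AF (recv & (EG send)): least fixpoint, start Z0 = {Busy}, add states with every successor in Z. Already a fixed point.
Sat(AF (recv & (EG send))) = {Busy}

{Busy}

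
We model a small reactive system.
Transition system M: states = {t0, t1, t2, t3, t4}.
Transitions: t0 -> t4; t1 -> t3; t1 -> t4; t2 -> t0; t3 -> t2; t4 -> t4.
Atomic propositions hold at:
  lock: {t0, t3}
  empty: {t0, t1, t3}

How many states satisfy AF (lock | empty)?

4

Sat(lock | empty) = {t0, t1, t3}
AF (lock | empty): least fixpoint, start Z0 = {t0, t1, t3}, add states with every successor in Z. Z1 = {t0, t1, t2, t3}; fixed.
Sat(AF (lock | empty)) = {t0, t1, t2, t3}
|Sat(AF (lock | empty))| = |{t0, t1, t2, t3}| = 4.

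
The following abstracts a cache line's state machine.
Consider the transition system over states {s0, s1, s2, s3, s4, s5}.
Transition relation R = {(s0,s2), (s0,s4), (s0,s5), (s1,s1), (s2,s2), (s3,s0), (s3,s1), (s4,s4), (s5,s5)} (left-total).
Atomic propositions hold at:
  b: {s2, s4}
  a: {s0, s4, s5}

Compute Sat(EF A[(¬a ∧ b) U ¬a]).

Sat(¬a) = {s1, s2, s3}
Sat(¬a ∧ b) = {s2}
A[(¬a ∧ b) U ¬a]: least fixpoint, start Z0 = Sat(¬a) = {s1, s2, s3}, add states in Sat(¬a ∧ b) with every successor in Z. Already a fixed point.
Sat(A[(¬a ∧ b) U ¬a]) = {s1, s2, s3}
EF A[(¬a ∧ b) U ¬a]: least fixpoint, start Z0 = {s1, s2, s3}, add states with some successor in Z. Z1 = {s0, s1, s2, s3}; fixed.
Sat(EF A[(¬a ∧ b) U ¬a]) = {s0, s1, s2, s3}

{s0, s1, s2, s3}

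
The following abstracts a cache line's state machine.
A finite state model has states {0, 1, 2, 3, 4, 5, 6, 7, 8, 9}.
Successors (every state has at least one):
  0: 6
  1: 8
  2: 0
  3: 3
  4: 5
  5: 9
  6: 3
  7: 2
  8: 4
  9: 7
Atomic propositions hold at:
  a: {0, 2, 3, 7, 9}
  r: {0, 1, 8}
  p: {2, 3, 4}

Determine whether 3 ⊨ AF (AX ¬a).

Sat(¬a) = {1, 4, 5, 6, 8}
Sat(AX ¬a) = {s : every successor in {1, 4, 5, 6, 8}} = {0, 1, 4, 8}
AF (AX ¬a): least fixpoint, start Z0 = {0, 1, 4, 8}, add states with every successor in Z. Z1 = {0, 1, 2, 4, 8}; Z2 = {0, 1, 2, 4, 7, 8}; Z3 = {0, 1, 2, 4, 7, 8, 9}; Z4 = {0, 1, 2, 4, 5, 7, 8, 9}; fixed.
Sat(AF (AX ¬a)) = {0, 1, 2, 4, 5, 7, 8, 9}
3 ∉ Sat(AF (AX ¬a)) = {0, 1, 2, 4, 5, 7, 8, 9}, so the formula does not hold at 3.

No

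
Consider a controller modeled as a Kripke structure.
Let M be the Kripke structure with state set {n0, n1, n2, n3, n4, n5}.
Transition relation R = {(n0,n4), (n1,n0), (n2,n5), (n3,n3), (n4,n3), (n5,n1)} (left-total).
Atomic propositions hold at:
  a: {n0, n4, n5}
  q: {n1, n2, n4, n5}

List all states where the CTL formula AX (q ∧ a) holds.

Sat(q ∧ a) = {n4, n5}
Sat(AX (q ∧ a)) = {s : every successor in {n4, n5}} = {n0, n2}

{n0, n2}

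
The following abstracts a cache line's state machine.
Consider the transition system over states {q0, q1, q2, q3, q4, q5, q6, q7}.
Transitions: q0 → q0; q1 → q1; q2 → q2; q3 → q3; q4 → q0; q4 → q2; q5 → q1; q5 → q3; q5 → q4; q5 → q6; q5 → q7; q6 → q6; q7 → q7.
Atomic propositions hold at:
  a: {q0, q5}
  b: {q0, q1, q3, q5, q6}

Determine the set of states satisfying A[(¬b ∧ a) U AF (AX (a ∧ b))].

Sat(¬b) = {q2, q4, q7}
Sat(¬b ∧ a) = ∅
Sat(a ∧ b) = {q0, q5}
Sat(AX (a ∧ b)) = {s : every successor in {q0, q5}} = {q0}
AF (AX (a ∧ b)): least fixpoint, start Z0 = {q0}, add states with every successor in Z. Already a fixed point.
Sat(AF (AX (a ∧ b))) = {q0}
A[(¬b ∧ a) U AF (AX (a ∧ b))]: least fixpoint, start Z0 = Sat(AF (AX (a ∧ b))) = {q0}, add states in Sat(¬b ∧ a) with every successor in Z. Already a fixed point.
Sat(A[(¬b ∧ a) U AF (AX (a ∧ b))]) = {q0}

{q0}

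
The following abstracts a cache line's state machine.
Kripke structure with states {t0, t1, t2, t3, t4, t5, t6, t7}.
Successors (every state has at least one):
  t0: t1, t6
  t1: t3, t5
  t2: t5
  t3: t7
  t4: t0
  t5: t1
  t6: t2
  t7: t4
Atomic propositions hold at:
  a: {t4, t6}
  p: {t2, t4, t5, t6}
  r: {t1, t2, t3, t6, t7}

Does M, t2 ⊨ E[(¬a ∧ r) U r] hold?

Yes

Sat(¬a) = {t0, t1, t2, t3, t5, t7}
Sat(¬a ∧ r) = {t1, t2, t3, t7}
E[(¬a ∧ r) U r]: least fixpoint, start Z0 = Sat(r) = {t1, t2, t3, t6, t7}, add states in Sat(¬a ∧ r) with some successor in Z. Already a fixed point.
Sat(E[(¬a ∧ r) U r]) = {t1, t2, t3, t6, t7}
t2 ∈ Sat(E[(¬a ∧ r) U r]) = {t1, t2, t3, t6, t7}, so the formula holds at t2.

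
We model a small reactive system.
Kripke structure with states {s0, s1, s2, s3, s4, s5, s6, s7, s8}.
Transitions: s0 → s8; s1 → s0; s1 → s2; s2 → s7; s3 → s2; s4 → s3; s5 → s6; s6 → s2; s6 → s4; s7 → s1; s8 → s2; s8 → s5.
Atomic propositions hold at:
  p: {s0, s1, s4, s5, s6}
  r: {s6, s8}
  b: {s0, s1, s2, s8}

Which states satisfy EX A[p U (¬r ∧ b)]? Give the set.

Sat(¬r) = {s0, s1, s2, s3, s4, s5, s7}
Sat(¬r ∧ b) = {s0, s1, s2}
A[p U (¬r ∧ b)]: least fixpoint, start Z0 = Sat((¬r ∧ b)) = {s0, s1, s2}, add states in Sat(p) with every successor in Z. Already a fixed point.
Sat(A[p U (¬r ∧ b)]) = {s0, s1, s2}
Sat(EX A[p U (¬r ∧ b)]) = {s : some successor in {s0, s1, s2}} = {s1, s3, s6, s7, s8}

{s1, s3, s6, s7, s8}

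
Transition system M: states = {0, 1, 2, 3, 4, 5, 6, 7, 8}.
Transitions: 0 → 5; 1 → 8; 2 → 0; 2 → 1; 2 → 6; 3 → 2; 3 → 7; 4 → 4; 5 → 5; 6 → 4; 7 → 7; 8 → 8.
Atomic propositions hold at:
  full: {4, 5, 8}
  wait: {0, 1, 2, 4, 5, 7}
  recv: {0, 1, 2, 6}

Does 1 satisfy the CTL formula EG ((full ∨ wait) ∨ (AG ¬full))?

Yes

Sat(full ∨ wait) = {0, 1, 2, 4, 5, 7, 8}
Sat(¬full) = {0, 1, 2, 3, 6, 7}
AG ¬full: greatest fixpoint, start Z0 = {0, 1, 2, 3, 6, 7}, keep only states in Sat with every successor in Z. Z1 = {2, 3, 7}; Z2 = {3, 7}; Z3 = {7}; fixed.
Sat(AG ¬full) = {7}
Sat((full ∨ wait) ∨ (AG ¬full)) = {0, 1, 2, 4, 5, 7, 8}
EG ((full ∨ wait) ∨ (AG ¬full)): greatest fixpoint, start Z0 = {0, 1, 2, 4, 5, 7, 8}, keep only states in Sat with some successor in Z. Already a fixed point.
Sat(EG ((full ∨ wait) ∨ (AG ¬full))) = {0, 1, 2, 4, 5, 7, 8}
1 ∈ Sat(EG ((full ∨ wait) ∨ (AG ¬full))) = {0, 1, 2, 4, 5, 7, 8}, so the formula holds at 1.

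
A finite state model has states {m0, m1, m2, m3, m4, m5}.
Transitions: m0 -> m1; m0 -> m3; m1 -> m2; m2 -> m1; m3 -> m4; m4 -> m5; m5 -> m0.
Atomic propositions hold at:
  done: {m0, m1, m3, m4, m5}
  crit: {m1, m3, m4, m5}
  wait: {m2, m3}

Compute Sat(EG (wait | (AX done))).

Sat(AX done) = {s : every successor in {m0, m1, m3, m4, m5}} = {m0, m2, m3, m4, m5}
Sat(wait | (AX done)) = {m0, m2, m3, m4, m5}
EG (wait | (AX done)): greatest fixpoint, start Z0 = {m0, m2, m3, m4, m5}, keep only states in Sat with some successor in Z. Z1 = {m0, m3, m4, m5}; fixed.
Sat(EG (wait | (AX done))) = {m0, m3, m4, m5}

{m0, m3, m4, m5}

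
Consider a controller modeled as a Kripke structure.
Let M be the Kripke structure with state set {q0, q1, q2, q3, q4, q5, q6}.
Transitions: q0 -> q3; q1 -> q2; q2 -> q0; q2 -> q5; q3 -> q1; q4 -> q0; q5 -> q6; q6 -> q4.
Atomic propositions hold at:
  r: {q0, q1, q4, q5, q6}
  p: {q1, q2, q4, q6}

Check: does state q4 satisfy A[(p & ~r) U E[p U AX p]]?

Sat(~r) = {q2, q3}
Sat(p & ~r) = {q2}
Sat(AX p) = {s : every successor in {q1, q2, q4, q6}} = {q1, q3, q5, q6}
E[p U AX p]: least fixpoint, start Z0 = Sat(AX p) = {q1, q3, q5, q6}, add states in Sat(p) with some successor in Z. Z1 = {q1, q2, q3, q5, q6}; fixed.
Sat(E[p U AX p]) = {q1, q2, q3, q5, q6}
A[(p & ~r) U E[p U AX p]]: least fixpoint, start Z0 = Sat(E[p U AX p]) = {q1, q2, q3, q5, q6}, add states in Sat(p & ~r) with every successor in Z. Already a fixed point.
Sat(A[(p & ~r) U E[p U AX p]]) = {q1, q2, q3, q5, q6}
q4 ∉ Sat(A[(p & ~r) U E[p U AX p]]) = {q1, q2, q3, q5, q6}, so the formula does not hold at q4.

No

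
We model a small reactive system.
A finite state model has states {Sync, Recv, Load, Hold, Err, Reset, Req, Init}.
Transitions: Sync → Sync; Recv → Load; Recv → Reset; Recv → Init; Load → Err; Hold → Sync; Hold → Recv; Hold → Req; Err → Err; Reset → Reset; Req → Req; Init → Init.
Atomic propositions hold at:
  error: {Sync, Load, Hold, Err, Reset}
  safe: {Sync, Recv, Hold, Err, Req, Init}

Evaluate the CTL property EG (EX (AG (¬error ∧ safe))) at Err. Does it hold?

No

Sat(¬error) = {Recv, Req, Init}
Sat(¬error ∧ safe) = {Recv, Req, Init}
AG (¬error ∧ safe): greatest fixpoint, start Z0 = {Recv, Req, Init}, keep only states in Sat with every successor in Z. Z1 = {Req, Init}; fixed.
Sat(AG (¬error ∧ safe)) = {Req, Init}
Sat(EX (AG (¬error ∧ safe))) = {s : some successor in {Req, Init}} = {Recv, Hold, Req, Init}
EG (EX (AG (¬error ∧ safe))): greatest fixpoint, start Z0 = {Recv, Hold, Req, Init}, keep only states in Sat with some successor in Z. Already a fixed point.
Sat(EG (EX (AG (¬error ∧ safe)))) = {Recv, Hold, Req, Init}
Err ∉ Sat(EG (EX (AG (¬error ∧ safe)))) = {Recv, Hold, Req, Init}, so the formula does not hold at Err.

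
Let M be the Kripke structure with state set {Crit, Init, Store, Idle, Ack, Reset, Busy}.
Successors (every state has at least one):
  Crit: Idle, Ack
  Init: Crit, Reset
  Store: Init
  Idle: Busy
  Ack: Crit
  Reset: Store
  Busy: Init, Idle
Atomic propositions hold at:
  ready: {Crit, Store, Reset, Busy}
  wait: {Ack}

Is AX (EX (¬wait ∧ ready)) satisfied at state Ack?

No

Sat(¬wait) = {Crit, Init, Store, Idle, Reset, Busy}
Sat(¬wait ∧ ready) = {Crit, Store, Reset, Busy}
Sat(EX (¬wait ∧ ready)) = {s : some successor in {Crit, Store, Reset, Busy}} = {Init, Idle, Ack, Reset}
Sat(AX (EX (¬wait ∧ ready))) = {s : every successor in {Init, Idle, Ack, Reset}} = {Crit, Store, Busy}
Ack ∉ Sat(AX (EX (¬wait ∧ ready))) = {Crit, Store, Busy}, so the formula does not hold at Ack.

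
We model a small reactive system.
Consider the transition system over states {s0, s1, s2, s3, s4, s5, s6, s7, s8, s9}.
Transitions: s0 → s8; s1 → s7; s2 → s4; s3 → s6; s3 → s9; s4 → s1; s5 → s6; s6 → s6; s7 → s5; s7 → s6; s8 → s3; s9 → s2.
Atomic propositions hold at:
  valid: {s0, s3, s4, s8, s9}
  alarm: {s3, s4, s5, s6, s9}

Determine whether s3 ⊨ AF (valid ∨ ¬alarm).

Sat(¬alarm) = {s0, s1, s2, s7, s8}
Sat(valid ∨ ¬alarm) = {s0, s1, s2, s3, s4, s7, s8, s9}
AF (valid ∨ ¬alarm): least fixpoint, start Z0 = {s0, s1, s2, s3, s4, s7, s8, s9}, add states with every successor in Z. Already a fixed point.
Sat(AF (valid ∨ ¬alarm)) = {s0, s1, s2, s3, s4, s7, s8, s9}
s3 ∈ Sat(AF (valid ∨ ¬alarm)) = {s0, s1, s2, s3, s4, s7, s8, s9}, so the formula holds at s3.

Yes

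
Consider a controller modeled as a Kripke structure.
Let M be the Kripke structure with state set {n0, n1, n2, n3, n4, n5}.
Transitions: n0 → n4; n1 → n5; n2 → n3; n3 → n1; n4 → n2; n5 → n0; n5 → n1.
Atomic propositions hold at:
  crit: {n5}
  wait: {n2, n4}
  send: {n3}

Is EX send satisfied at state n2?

Yes

Sat(EX send) = {s : some successor in {n3}} = {n2}
n2 ∈ Sat(EX send) = {n2}, so the formula holds at n2.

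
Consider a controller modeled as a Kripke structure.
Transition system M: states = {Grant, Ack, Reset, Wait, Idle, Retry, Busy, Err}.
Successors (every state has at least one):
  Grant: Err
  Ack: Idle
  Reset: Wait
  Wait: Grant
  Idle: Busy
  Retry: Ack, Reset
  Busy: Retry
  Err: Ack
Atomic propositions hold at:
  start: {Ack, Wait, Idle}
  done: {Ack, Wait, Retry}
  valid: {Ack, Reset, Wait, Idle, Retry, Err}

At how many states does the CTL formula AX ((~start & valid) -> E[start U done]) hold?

Sat(~start) = {Grant, Reset, Retry, Busy, Err}
Sat(~start & valid) = {Reset, Retry, Err}
E[start U done]: least fixpoint, start Z0 = Sat(done) = {Ack, Wait, Retry}, add states in Sat(start) with some successor in Z. Already a fixed point.
Sat(E[start U done]) = {Ack, Wait, Retry}
Sat((~start & valid) -> E[start U done]) = {Grant, Ack, Wait, Idle, Retry, Busy}
Sat(AX ((~start & valid) -> E[start U done])) = {s : every successor in {Grant, Ack, Wait, Idle, Retry, Busy}} = {Ack, Reset, Wait, Idle, Busy, Err}
|Sat(AX ((~start & valid) -> E[start U done]))| = |{Ack, Reset, Wait, Idle, Busy, Err}| = 6.

6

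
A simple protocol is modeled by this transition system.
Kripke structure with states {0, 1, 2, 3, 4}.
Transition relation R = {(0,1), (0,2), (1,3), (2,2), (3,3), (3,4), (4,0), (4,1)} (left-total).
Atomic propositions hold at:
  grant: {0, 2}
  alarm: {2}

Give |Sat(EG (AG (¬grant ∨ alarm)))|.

1

Sat(¬grant) = {1, 3, 4}
Sat(¬grant ∨ alarm) = {1, 2, 3, 4}
AG (¬grant ∨ alarm): greatest fixpoint, start Z0 = {1, 2, 3, 4}, keep only states in Sat with every successor in Z. Z1 = {1, 2, 3}; Z2 = {1, 2}; Z3 = {2}; fixed.
Sat(AG (¬grant ∨ alarm)) = {2}
EG (AG (¬grant ∨ alarm)): greatest fixpoint, start Z0 = {2}, keep only states in Sat with some successor in Z. Already a fixed point.
Sat(EG (AG (¬grant ∨ alarm))) = {2}
|Sat(EG (AG (¬grant ∨ alarm)))| = |{2}| = 1.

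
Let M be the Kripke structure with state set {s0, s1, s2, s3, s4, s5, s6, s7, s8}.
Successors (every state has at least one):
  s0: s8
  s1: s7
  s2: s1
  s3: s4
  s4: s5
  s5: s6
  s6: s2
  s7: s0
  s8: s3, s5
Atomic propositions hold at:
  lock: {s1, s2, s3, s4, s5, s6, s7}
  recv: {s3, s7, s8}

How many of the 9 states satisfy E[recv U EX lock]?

7

Sat(EX lock) = {s : some successor in {s1, s2, s3, s4, s5, s6, s7}} = {s1, s2, s3, s4, s5, s6, s8}
E[recv U EX lock]: least fixpoint, start Z0 = Sat(EX lock) = {s1, s2, s3, s4, s5, s6, s8}, add states in Sat(recv) with some successor in Z. Already a fixed point.
Sat(E[recv U EX lock]) = {s1, s2, s3, s4, s5, s6, s8}
|Sat(E[recv U EX lock])| = |{s1, s2, s3, s4, s5, s6, s8}| = 7.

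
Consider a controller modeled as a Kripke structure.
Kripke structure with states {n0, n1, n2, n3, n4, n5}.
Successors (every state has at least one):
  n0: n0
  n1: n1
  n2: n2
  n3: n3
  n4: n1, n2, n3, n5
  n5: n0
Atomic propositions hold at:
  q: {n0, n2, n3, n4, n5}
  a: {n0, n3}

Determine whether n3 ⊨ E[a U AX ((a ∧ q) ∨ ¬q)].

Sat(a ∧ q) = {n0, n3}
Sat(¬q) = {n1}
Sat((a ∧ q) ∨ ¬q) = {n0, n1, n3}
Sat(AX ((a ∧ q) ∨ ¬q)) = {s : every successor in {n0, n1, n3}} = {n0, n1, n3, n5}
E[a U AX ((a ∧ q) ∨ ¬q)]: least fixpoint, start Z0 = Sat(AX ((a ∧ q) ∨ ¬q)) = {n0, n1, n3, n5}, add states in Sat(a) with some successor in Z. Already a fixed point.
Sat(E[a U AX ((a ∧ q) ∨ ¬q)]) = {n0, n1, n3, n5}
n3 ∈ Sat(E[a U AX ((a ∧ q) ∨ ¬q)]) = {n0, n1, n3, n5}, so the formula holds at n3.

Yes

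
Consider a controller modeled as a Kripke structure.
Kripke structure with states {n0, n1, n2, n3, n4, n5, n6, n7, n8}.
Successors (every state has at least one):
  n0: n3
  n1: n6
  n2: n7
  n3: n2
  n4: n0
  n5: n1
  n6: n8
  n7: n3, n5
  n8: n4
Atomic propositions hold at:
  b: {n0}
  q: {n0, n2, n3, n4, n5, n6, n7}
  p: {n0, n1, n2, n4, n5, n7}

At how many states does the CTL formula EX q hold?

Sat(EX q) = {s : some successor in {n0, n2, n3, n4, n5, n6, n7}} = {n0, n1, n2, n3, n4, n7, n8}
|Sat(EX q)| = |{n0, n1, n2, n3, n4, n7, n8}| = 7.

7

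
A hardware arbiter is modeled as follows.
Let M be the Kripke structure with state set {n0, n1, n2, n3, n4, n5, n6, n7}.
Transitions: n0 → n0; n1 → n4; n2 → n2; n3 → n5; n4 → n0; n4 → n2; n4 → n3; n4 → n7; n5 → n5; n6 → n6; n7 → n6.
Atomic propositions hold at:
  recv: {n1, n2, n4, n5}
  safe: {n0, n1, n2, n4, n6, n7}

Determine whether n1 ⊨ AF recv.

Yes

AF recv: least fixpoint, start Z0 = {n1, n2, n4, n5}, add states with every successor in Z. Z1 = {n1, n2, n3, n4, n5}; fixed.
Sat(AF recv) = {n1, n2, n3, n4, n5}
n1 ∈ Sat(AF recv) = {n1, n2, n3, n4, n5}, so the formula holds at n1.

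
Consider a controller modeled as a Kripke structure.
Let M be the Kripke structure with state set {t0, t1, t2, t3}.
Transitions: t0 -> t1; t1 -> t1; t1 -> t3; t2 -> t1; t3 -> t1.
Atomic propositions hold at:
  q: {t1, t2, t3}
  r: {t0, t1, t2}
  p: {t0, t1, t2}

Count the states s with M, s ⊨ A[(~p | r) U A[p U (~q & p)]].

1

Sat(~p) = {t3}
Sat(~p | r) = {t0, t1, t2, t3}
Sat(~q) = {t0}
Sat(~q & p) = {t0}
A[p U (~q & p)]: least fixpoint, start Z0 = Sat((~q & p)) = {t0}, add states in Sat(p) with every successor in Z. Already a fixed point.
Sat(A[p U (~q & p)]) = {t0}
A[(~p | r) U A[p U (~q & p)]]: least fixpoint, start Z0 = Sat(A[p U (~q & p)]) = {t0}, add states in Sat(~p | r) with every successor in Z. Already a fixed point.
Sat(A[(~p | r) U A[p U (~q & p)]]) = {t0}
|Sat(A[(~p | r) U A[p U (~q & p)]])| = |{t0}| = 1.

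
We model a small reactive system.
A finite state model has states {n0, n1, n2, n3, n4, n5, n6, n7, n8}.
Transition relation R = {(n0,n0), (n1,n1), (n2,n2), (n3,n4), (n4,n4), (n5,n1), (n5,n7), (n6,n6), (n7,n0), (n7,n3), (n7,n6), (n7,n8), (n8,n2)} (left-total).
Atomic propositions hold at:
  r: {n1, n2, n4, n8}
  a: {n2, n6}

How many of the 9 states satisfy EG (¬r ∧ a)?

Sat(¬r) = {n0, n3, n5, n6, n7}
Sat(¬r ∧ a) = {n6}
EG (¬r ∧ a): greatest fixpoint, start Z0 = {n6}, keep only states in Sat with some successor in Z. Already a fixed point.
Sat(EG (¬r ∧ a)) = {n6}
|Sat(EG (¬r ∧ a))| = |{n6}| = 1.

1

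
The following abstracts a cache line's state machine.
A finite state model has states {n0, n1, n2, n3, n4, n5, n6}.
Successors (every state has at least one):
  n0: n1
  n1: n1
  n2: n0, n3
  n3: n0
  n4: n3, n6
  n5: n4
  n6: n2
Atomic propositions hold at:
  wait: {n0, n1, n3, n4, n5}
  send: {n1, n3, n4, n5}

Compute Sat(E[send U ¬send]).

Sat(¬send) = {n0, n2, n6}
E[send U ¬send]: least fixpoint, start Z0 = Sat(¬send) = {n0, n2, n6}, add states in Sat(send) with some successor in Z. Z1 = {n0, n2, n3, n4, n6}; Z2 = {n0, n2, n3, n4, n5, n6}; fixed.
Sat(E[send U ¬send]) = {n0, n2, n3, n4, n5, n6}

{n0, n2, n3, n4, n5, n6}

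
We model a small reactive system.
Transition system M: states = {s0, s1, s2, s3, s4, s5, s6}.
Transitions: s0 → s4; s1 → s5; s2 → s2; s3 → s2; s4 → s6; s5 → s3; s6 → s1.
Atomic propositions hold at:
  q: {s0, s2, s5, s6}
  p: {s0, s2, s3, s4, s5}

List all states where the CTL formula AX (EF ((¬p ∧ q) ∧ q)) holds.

Sat(¬p) = {s1, s6}
Sat(¬p ∧ q) = {s6}
Sat((¬p ∧ q) ∧ q) = {s6}
EF ((¬p ∧ q) ∧ q): least fixpoint, start Z0 = {s6}, add states with some successor in Z. Z1 = {s4, s6}; Z2 = {s0, s4, s6}; fixed.
Sat(EF ((¬p ∧ q) ∧ q)) = {s0, s4, s6}
Sat(AX (EF ((¬p ∧ q) ∧ q))) = {s : every successor in {s0, s4, s6}} = {s0, s4}

{s0, s4}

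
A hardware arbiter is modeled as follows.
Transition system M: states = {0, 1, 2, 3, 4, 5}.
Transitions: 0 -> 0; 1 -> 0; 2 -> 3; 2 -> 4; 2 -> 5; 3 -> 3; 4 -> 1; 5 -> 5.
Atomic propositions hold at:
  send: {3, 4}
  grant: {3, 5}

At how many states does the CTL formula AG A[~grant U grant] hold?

2

Sat(~grant) = {0, 1, 2, 4}
A[~grant U grant]: least fixpoint, start Z0 = Sat(grant) = {3, 5}, add states in Sat(~grant) with every successor in Z. Already a fixed point.
Sat(A[~grant U grant]) = {3, 5}
AG A[~grant U grant]: greatest fixpoint, start Z0 = {3, 5}, keep only states in Sat with every successor in Z. Already a fixed point.
Sat(AG A[~grant U grant]) = {3, 5}
|Sat(AG A[~grant U grant])| = |{3, 5}| = 2.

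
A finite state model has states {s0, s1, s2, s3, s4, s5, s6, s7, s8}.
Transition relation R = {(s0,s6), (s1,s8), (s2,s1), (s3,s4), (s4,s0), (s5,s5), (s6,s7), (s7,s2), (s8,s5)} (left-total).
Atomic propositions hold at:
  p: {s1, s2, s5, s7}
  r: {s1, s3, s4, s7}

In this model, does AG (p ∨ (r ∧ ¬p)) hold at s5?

Sat(¬p) = {s0, s3, s4, s6, s8}
Sat(r ∧ ¬p) = {s3, s4}
Sat(p ∨ (r ∧ ¬p)) = {s1, s2, s3, s4, s5, s7}
AG (p ∨ (r ∧ ¬p)): greatest fixpoint, start Z0 = {s1, s2, s3, s4, s5, s7}, keep only states in Sat with every successor in Z. Z1 = {s2, s3, s5, s7}; Z2 = {s5, s7}; Z3 = {s5}; fixed.
Sat(AG (p ∨ (r ∧ ¬p))) = {s5}
s5 ∈ Sat(AG (p ∨ (r ∧ ¬p))) = {s5}, so the formula holds at s5.

Yes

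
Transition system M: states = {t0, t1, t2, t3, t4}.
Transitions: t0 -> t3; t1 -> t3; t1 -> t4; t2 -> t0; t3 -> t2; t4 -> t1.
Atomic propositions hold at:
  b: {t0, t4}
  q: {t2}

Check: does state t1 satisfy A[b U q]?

No

A[b U q]: least fixpoint, start Z0 = Sat(q) = {t2}, add states in Sat(b) with every successor in Z. Already a fixed point.
Sat(A[b U q]) = {t2}
t1 ∉ Sat(A[b U q]) = {t2}, so the formula does not hold at t1.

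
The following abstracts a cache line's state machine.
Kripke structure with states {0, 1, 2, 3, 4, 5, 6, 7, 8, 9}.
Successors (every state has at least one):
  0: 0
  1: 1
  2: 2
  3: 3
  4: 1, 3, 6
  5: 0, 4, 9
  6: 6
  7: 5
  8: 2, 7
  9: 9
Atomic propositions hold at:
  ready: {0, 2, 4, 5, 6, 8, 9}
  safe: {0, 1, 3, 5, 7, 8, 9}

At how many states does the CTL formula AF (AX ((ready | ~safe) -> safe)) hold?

5

Sat(~safe) = {2, 4, 6}
Sat(ready | ~safe) = {0, 2, 4, 5, 6, 8, 9}
Sat((ready | ~safe) -> safe) = {0, 1, 3, 5, 7, 8, 9}
Sat(AX ((ready | ~safe) -> safe)) = {s : every successor in {0, 1, 3, 5, 7, 8, 9}} = {0, 1, 3, 7, 9}
AF (AX ((ready | ~safe) -> safe)): least fixpoint, start Z0 = {0, 1, 3, 7, 9}, add states with every successor in Z. Already a fixed point.
Sat(AF (AX ((ready | ~safe) -> safe))) = {0, 1, 3, 7, 9}
|Sat(AF (AX ((ready | ~safe) -> safe)))| = |{0, 1, 3, 7, 9}| = 5.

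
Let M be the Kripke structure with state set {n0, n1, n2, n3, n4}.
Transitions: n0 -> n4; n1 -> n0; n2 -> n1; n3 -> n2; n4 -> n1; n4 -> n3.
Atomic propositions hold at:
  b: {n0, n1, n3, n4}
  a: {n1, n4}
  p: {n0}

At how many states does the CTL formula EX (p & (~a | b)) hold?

Sat(~a) = {n0, n2, n3}
Sat(~a | b) = {n0, n1, n2, n3, n4}
Sat(p & (~a | b)) = {n0}
Sat(EX (p & (~a | b))) = {s : some successor in {n0}} = {n1}
|Sat(EX (p & (~a | b)))| = |{n1}| = 1.

1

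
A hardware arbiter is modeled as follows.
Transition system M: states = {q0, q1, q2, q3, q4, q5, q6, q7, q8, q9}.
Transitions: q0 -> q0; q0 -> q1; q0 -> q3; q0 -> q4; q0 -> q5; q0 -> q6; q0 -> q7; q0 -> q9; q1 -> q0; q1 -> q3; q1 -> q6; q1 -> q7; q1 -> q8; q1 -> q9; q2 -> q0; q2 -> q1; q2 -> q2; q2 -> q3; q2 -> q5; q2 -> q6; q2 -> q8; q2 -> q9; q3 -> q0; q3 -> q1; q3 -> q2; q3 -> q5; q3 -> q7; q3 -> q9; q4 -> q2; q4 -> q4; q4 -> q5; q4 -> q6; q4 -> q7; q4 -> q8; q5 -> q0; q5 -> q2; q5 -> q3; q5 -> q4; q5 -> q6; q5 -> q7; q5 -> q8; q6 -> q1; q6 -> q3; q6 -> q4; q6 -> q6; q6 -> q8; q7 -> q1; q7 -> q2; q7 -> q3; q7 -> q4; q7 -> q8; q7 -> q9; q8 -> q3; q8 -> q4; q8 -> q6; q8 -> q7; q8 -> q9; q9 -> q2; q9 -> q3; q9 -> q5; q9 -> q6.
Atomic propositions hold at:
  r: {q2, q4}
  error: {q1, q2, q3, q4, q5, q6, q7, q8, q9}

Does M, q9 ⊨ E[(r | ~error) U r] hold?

No

Sat(~error) = {q0}
Sat(r | ~error) = {q0, q2, q4}
E[(r | ~error) U r]: least fixpoint, start Z0 = Sat(r) = {q2, q4}, add states in Sat(r | ~error) with some successor in Z. Z1 = {q0, q2, q4}; fixed.
Sat(E[(r | ~error) U r]) = {q0, q2, q4}
q9 ∉ Sat(E[(r | ~error) U r]) = {q0, q2, q4}, so the formula does not hold at q9.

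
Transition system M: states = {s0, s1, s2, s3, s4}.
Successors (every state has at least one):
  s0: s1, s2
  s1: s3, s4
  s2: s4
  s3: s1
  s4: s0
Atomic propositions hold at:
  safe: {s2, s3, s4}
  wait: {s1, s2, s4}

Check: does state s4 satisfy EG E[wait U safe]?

No

E[wait U safe]: least fixpoint, start Z0 = Sat(safe) = {s2, s3, s4}, add states in Sat(wait) with some successor in Z. Z1 = {s1, s2, s3, s4}; fixed.
Sat(E[wait U safe]) = {s1, s2, s3, s4}
EG E[wait U safe]: greatest fixpoint, start Z0 = {s1, s2, s3, s4}, keep only states in Sat with some successor in Z. Z1 = {s1, s2, s3}; Z2 = {s1, s3}; fixed.
Sat(EG E[wait U safe]) = {s1, s3}
s4 ∉ Sat(EG E[wait U safe]) = {s1, s3}, so the formula does not hold at s4.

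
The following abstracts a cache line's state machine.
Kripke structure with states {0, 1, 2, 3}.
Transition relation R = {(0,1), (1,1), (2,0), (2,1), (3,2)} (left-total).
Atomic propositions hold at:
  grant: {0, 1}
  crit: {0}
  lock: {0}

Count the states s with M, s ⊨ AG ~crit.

1

Sat(~crit) = {1, 2, 3}
AG ~crit: greatest fixpoint, start Z0 = {1, 2, 3}, keep only states in Sat with every successor in Z. Z1 = {1, 3}; Z2 = {1}; fixed.
Sat(AG ~crit) = {1}
|Sat(AG ~crit)| = |{1}| = 1.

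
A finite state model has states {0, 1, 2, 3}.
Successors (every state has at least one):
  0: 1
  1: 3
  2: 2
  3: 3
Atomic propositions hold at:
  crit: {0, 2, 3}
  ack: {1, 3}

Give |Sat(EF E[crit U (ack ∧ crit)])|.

Sat(ack ∧ crit) = {3}
E[crit U (ack ∧ crit)]: least fixpoint, start Z0 = Sat((ack ∧ crit)) = {3}, add states in Sat(crit) with some successor in Z. Already a fixed point.
Sat(E[crit U (ack ∧ crit)]) = {3}
EF E[crit U (ack ∧ crit)]: least fixpoint, start Z0 = {3}, add states with some successor in Z. Z1 = {1, 3}; Z2 = {0, 1, 3}; fixed.
Sat(EF E[crit U (ack ∧ crit)]) = {0, 1, 3}
|Sat(EF E[crit U (ack ∧ crit)])| = |{0, 1, 3}| = 3.

3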